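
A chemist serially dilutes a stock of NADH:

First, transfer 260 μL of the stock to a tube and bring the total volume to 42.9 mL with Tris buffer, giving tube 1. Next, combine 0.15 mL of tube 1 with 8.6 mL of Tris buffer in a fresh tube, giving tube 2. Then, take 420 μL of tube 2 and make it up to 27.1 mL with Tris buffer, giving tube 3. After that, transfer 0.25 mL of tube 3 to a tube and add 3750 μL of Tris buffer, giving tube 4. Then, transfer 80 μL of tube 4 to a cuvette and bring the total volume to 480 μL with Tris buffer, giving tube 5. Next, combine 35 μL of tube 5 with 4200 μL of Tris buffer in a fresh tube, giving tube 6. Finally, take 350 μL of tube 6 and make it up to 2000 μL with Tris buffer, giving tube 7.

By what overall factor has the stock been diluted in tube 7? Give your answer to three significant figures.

4.12 × 10^10

Step 1: 260 μL brought to 42.9 mL → factor 42900/260 = 165
Step 2: 0.15 mL + 8.6 mL = 8.75 mL total → factor 8.75/0.15 = 58.333
Step 3: 420 μL brought to 27.1 mL → factor 27100/420 = 64.524
Step 4: 0.25 mL + 3750 μL = 4 mL total → factor 4/0.25 = 16
Step 5: 80 μL brought to 480 μL → factor 480/80 = 6
Step 6: 35 μL + 4200 μL = 4235 μL total → factor 4235/35 = 121
Step 7: 350 μL brought to 2000 μL → factor 2000/350 = 5.7143
Overall dilution factor = 165 × 58.333 × 64.524 × 16 × 6 × 121 × 5.7143 = 4.1223 × 10^10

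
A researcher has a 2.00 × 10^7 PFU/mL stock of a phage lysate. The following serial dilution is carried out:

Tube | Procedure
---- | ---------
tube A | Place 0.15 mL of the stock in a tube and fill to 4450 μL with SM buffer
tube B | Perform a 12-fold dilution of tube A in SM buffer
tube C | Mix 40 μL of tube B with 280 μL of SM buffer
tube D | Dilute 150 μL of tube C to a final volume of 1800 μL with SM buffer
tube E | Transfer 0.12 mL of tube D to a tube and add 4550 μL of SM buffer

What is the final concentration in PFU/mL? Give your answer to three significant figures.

Step 1: 0.15 mL brought to 4450 μL → factor 4.45/0.15 = 29.667
Step 2: 12-fold → factor 12
Step 3: 40 μL + 280 μL = 320 μL total → factor 320/40 = 8
Step 4: 150 μL brought to 1800 μL → factor 1800/150 = 12
Step 5: 0.12 mL + 4550 μL = 4.67 mL total → factor 4.67/0.12 = 38.917
Overall dilution factor = 29.667 × 12 × 8 × 12 × 38.917 = 1.33 × 10^6
Final = 2.00 × 10^7 PFU/mL / 1.33 × 10^6 = 15.0 PFU/mL

15.0 PFU/mL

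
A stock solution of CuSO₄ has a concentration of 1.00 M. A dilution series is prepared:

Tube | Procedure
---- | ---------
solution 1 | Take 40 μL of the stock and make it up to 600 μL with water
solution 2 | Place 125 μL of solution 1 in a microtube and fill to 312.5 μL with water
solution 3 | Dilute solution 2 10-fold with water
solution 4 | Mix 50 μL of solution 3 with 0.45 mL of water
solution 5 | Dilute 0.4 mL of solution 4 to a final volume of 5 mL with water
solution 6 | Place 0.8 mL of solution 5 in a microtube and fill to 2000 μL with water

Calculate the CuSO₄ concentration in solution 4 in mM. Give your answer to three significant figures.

0.267 mM

Step 1: 40 μL brought to 600 μL → factor 600/40 = 15
Step 2: 125 μL brought to 312.5 μL → factor 312.5/125 = 2.5
Step 3: 10-fold → factor 10
Step 4: 50 μL + 0.45 mL = 500 μL total → factor 500/50 = 10
Dilution factor through solution 4 = 15 × 2.5 × 10 × 10 = 3750
[solution 4] = 1.00 M / 3750 = 0.0002667 M = 0.267 mM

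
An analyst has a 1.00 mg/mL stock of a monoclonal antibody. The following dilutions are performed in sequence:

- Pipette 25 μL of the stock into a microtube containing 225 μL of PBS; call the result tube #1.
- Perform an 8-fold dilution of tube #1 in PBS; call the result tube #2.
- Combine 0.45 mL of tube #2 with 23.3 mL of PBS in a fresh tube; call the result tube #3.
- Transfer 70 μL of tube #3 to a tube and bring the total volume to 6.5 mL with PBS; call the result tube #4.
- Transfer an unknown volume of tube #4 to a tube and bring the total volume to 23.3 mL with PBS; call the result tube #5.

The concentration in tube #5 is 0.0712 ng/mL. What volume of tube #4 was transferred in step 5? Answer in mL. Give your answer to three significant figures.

0.650 mL

Step 1: 25 μL + 225 μL = 250 μL total → factor 250/25 = 10
Step 2: 8-fold → factor 8
Step 3: 0.45 mL + 23.3 mL = 23.75 mL total → factor 23.75/0.45 = 52.778
Step 4: 70 μL brought to 6.5 mL → factor 6500/70 = 92.857
Step 5: v brought to 23.3 mL → factor = 23.3 mL/v
Product of known-step factors = 3.9206 × 10^5
Overall factor = 1.00 mg/mL / (0.0712 ng/mL) = 1.4045 × 10^7
Step-5 factor = 1.4045 × 10^7 / 3.9206 × 10^5 = 35.823
v = 23.3 mL / 35.823 = 0.650 mL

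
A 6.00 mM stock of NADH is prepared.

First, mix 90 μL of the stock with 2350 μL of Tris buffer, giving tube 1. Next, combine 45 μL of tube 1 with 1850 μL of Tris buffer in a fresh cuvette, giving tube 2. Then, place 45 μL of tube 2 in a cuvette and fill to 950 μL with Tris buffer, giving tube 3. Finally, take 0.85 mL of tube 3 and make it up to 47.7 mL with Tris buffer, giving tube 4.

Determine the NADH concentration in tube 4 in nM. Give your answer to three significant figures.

4.44 nM

Step 1: 90 μL + 2350 μL = 2440 μL total → factor 2440/90 = 27.111
Step 2: 45 μL + 1850 μL = 1895 μL total → factor 1895/45 = 42.111
Step 3: 45 μL brought to 950 μL → factor 950/45 = 21.111
Step 4: 0.85 mL brought to 47.7 mL → factor 47.7/0.85 = 56.118
Overall dilution factor = 27.111 × 42.111 × 21.111 × 56.118 = 1.3526 × 10^6
Final = 6.00 mM / 1.3526 × 10^6 = 4.436 × 10^-6 mM = 4.44 nM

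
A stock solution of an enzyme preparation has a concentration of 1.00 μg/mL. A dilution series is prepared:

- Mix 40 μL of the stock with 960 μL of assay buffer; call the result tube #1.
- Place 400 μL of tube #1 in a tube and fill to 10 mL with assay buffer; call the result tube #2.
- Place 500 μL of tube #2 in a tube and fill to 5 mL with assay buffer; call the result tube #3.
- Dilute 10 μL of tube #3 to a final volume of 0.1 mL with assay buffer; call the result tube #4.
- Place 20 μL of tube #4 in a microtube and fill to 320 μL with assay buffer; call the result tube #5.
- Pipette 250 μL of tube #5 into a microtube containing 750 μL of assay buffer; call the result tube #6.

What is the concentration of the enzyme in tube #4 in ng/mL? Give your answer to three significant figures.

Step 1: 40 μL + 960 μL = 1000 μL total → factor 1000/40 = 25
Step 2: 400 μL brought to 10 mL → factor 10000/400 = 25
Step 3: 500 μL brought to 5 mL → factor 5000/500 = 10
Step 4: 10 μL brought to 0.1 mL → factor 100/10 = 10
Dilution factor through tube #4 = 25 × 25 × 10 × 10 = 62500
[tube #4] = 1.00 μg/mL / 62500 = 1.600 × 10^-5 μg/mL = 0.0160 ng/mL

0.0160 ng/mL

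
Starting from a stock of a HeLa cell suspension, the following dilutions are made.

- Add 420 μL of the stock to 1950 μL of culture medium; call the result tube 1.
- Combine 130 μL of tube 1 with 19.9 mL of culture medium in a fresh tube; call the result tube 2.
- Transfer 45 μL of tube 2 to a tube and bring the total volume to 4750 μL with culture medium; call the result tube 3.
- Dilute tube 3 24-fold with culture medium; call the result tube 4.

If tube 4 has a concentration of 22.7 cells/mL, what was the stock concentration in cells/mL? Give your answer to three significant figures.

Step 1: 420 μL + 1950 μL = 2370 μL total → factor 2370/420 = 5.6429
Step 2: 130 μL + 19.9 mL = 20030 μL total → factor 20030/130 = 154.08
Step 3: 45 μL brought to 4750 μL → factor 4750/45 = 105.56
Step 4: 24-fold → factor 24
Overall dilution factor = 5.6429 × 154.08 × 105.56 × 24 = 2.2026 × 10^6
Stock = 22.7 cells/mL × 2.2026 × 10^6 = 5.00 × 10^7 cells/mL

5.00 × 10^7 cells/mL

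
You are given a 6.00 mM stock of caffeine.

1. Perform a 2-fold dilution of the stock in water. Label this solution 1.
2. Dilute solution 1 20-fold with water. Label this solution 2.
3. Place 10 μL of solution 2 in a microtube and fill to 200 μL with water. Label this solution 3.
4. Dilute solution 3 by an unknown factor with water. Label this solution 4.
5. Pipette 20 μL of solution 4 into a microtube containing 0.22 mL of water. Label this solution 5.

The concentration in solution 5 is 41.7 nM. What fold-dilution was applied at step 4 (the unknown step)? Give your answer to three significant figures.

15.0-fold

Step 1: 2-fold → factor 2
Step 2: 20-fold → factor 20
Step 3: 10 μL brought to 200 μL → factor 200/10 = 20
Step 4: unknown factor x
Step 5: 20 μL + 0.22 mL = 240 μL total → factor 240/20 = 12
Product of known-step factors = 9600
Overall factor = 6.00 mM / (41.7 nM) = 1.4388 × 10^5
x = 1.4388 × 10^5 / 9600 = 15.0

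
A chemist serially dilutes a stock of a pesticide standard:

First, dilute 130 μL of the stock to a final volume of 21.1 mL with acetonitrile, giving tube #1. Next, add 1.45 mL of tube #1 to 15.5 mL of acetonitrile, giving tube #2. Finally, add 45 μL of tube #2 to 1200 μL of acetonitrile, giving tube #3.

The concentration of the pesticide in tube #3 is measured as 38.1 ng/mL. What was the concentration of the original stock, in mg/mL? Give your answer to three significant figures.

Step 1: 130 μL brought to 21.1 mL → factor 21100/130 = 162.31
Step 2: 1.45 mL + 15.5 mL = 16.95 mL total → factor 16.95/1.45 = 11.69
Step 3: 45 μL + 1200 μL = 1245 μL total → factor 1245/45 = 27.667
Overall dilution factor = 162.31 × 11.69 × 27.667 = 52493
Stock = 38.1 ng/mL × 52493 = 2.000 × 10^6 ng/mL = 2.00 mg/mL

2.00 mg/mL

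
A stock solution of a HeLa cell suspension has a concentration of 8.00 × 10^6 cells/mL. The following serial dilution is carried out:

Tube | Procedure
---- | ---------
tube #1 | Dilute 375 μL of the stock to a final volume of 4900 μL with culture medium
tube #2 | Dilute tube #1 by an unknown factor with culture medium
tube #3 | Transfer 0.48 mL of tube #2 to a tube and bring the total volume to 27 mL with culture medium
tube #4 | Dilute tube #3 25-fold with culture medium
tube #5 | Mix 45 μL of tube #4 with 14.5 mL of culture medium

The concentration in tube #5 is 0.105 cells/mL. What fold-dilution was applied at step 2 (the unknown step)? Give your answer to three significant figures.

12.8-fold

Step 1: 375 μL brought to 4900 μL → factor 4900/375 = 13.067
Step 2: unknown factor x
Step 3: 0.48 mL brought to 27 mL → factor 27/0.48 = 56.25
Step 4: 25-fold → factor 25
Step 5: 45 μL + 14.5 mL = 14545 μL total → factor 14545/45 = 323.22
Product of known-step factors = 5.9392 × 10^6
Overall factor = 8.00 × 10^6 cells/mL / (0.105 cells/mL) = 7.619 × 10^7
x = 7.619 × 10^7 / 5.9392 × 10^6 = 12.8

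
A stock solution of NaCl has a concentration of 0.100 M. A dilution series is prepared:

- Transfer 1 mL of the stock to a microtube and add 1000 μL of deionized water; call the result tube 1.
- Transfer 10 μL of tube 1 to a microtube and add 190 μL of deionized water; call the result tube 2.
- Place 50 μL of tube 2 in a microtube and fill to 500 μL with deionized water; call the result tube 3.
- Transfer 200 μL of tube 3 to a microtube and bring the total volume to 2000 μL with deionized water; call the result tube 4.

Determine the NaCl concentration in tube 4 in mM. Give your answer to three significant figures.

0.0250 mM

Step 1: 1 mL + 1000 μL = 2 mL total → factor 2/1 = 2
Step 2: 10 μL + 190 μL = 200 μL total → factor 200/10 = 20
Step 3: 50 μL brought to 500 μL → factor 500/50 = 10
Step 4: 200 μL brought to 2000 μL → factor 2000/200 = 10
Overall dilution factor = 2 × 20 × 10 × 10 = 4000
Final = 0.100 M / 4000 = 2.500 × 10^-5 M = 0.0250 mM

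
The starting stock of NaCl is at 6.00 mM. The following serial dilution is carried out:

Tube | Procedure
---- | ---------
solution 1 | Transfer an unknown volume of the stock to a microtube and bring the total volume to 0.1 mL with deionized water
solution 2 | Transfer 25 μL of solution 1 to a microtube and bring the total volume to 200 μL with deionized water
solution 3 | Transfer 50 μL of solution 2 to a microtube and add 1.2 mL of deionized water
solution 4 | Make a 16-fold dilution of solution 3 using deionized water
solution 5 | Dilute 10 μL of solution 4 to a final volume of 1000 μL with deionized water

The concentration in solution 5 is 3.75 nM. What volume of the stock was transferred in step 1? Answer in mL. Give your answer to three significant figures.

Step 1: v brought to 0.1 mL → factor = 0.1 mL/v
Step 2: 25 μL brought to 200 μL → factor 200/25 = 8
Step 3: 50 μL + 1.2 mL = 1250 μL total → factor 1250/50 = 25
Step 4: 16-fold → factor 16
Step 5: 10 μL brought to 1000 μL → factor 1000/10 = 100
Product of known-step factors = 3.2 × 10^5
Overall factor = 6.00 mM / (3.75 nM) = 1.6 × 10^6
Step-1 factor = 1.6 × 10^6 / 3.2 × 10^5 = 5
v = 0.1 mL / 5 = 0.0200 mL

0.0200 mL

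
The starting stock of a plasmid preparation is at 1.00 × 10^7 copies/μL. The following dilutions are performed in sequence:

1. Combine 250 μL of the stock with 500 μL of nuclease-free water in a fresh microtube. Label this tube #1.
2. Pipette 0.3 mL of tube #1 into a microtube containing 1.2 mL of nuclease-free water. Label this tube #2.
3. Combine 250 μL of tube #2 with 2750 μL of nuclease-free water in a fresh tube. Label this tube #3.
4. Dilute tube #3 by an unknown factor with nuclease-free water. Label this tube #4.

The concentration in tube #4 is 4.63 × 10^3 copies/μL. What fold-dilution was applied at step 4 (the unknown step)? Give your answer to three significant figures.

Step 1: 250 μL + 500 μL = 750 μL total → factor 750/250 = 3
Step 2: 0.3 mL + 1.2 mL = 1.5 mL total → factor 1.5/0.3 = 5
Step 3: 250 μL + 2750 μL = 3000 μL total → factor 3000/250 = 12
Step 4: unknown factor x
Product of known-step factors = 180
Overall factor = 1.00 × 10^7 copies/μL / (4.63 × 10^3 copies/μL) = 2159.8
x = 2159.8 / 180 = 12.0

12.0-fold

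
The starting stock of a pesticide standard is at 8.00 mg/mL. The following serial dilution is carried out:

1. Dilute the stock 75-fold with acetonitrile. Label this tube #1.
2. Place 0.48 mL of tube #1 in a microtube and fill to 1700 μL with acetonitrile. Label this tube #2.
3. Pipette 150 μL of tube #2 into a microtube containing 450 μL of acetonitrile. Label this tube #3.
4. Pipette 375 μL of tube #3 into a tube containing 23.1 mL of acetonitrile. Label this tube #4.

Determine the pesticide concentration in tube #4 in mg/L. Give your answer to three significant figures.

Step 1: 75-fold → factor 75
Step 2: 0.48 mL brought to 1700 μL → factor 1.7/0.48 = 3.5417
Step 3: 150 μL + 450 μL = 600 μL total → factor 600/150 = 4
Step 4: 375 μL + 23.1 mL = 23475 μL total → factor 23475/375 = 62.6
Overall dilution factor = 75 × 3.5417 × 4 × 62.6 = 66512
Final = 8.00 mg/mL / 66512 = 0.0001203 mg/mL = 0.120 mg/L

0.120 mg/L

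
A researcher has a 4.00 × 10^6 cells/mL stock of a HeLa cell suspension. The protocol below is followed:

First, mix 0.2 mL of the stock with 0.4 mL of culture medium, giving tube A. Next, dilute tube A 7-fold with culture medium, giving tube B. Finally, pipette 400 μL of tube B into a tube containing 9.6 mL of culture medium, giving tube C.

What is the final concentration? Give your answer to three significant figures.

7.62 × 10^3 cells/mL

Step 1: 0.2 mL + 0.4 mL = 0.6 mL total → factor 0.6/0.2 = 3
Step 2: 7-fold → factor 7
Step 3: 400 μL + 9.6 mL = 10000 μL total → factor 10000/400 = 25
Overall dilution factor = 3 × 7 × 25 = 525
Final = 4.00 × 10^6 cells/mL / 525 = 7.62 × 10^3 cells/mL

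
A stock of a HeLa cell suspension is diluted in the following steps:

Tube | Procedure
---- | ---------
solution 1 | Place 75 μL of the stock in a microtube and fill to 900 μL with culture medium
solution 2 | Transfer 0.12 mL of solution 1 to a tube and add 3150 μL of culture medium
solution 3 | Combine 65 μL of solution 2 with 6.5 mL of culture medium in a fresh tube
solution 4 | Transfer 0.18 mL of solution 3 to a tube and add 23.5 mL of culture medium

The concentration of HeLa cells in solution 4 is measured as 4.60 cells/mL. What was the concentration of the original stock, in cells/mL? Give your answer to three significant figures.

Step 1: 75 μL brought to 900 μL → factor 900/75 = 12
Step 2: 0.12 mL + 3150 μL = 3.27 mL total → factor 3.27/0.12 = 27.25
Step 3: 65 μL + 6.5 mL = 6565 μL total → factor 6565/65 = 101
Step 4: 0.18 mL + 23.5 mL = 23.68 mL total → factor 23.68/0.18 = 131.56
Overall dilution factor = 12 × 27.25 × 101 × 131.56 = 4.3449 × 10^6
Stock = 4.60 cells/mL × 4.3449 × 10^6 = 2.00 × 10^7 cells/mL

2.00 × 10^7 cells/mL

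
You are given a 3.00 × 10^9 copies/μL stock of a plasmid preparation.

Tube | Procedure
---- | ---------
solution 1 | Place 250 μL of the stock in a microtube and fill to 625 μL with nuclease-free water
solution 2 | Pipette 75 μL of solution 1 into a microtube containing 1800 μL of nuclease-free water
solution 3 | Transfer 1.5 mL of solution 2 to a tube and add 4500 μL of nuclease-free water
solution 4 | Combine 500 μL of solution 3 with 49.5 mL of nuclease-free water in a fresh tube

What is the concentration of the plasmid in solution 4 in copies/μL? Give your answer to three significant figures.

Step 1: 250 μL brought to 625 μL → factor 625/250 = 2.5
Step 2: 75 μL + 1800 μL = 1875 μL total → factor 1875/75 = 25
Step 3: 1.5 mL + 4500 μL = 6 mL total → factor 6/1.5 = 4
Step 4: 500 μL + 49.5 mL = 50000 μL total → factor 50000/500 = 100
Overall dilution factor = 2.5 × 25 × 4 × 100 = 25000
Final = 3.00 × 10^9 copies/μL / 25000 = 1.20 × 10^5 copies/μL

1.20 × 10^5 copies/μL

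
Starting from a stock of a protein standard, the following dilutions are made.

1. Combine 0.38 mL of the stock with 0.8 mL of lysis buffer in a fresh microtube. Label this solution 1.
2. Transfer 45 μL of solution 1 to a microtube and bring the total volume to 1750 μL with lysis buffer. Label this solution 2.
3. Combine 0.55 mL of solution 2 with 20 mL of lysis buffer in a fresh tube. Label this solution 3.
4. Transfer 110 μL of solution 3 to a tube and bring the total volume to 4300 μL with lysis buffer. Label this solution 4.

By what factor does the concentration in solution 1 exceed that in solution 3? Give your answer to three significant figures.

1.45 × 10^3

Step 1: 0.38 mL + 0.8 mL = 1.18 mL total → factor 1.18/0.38 = 3.1053
Step 2: 45 μL brought to 1750 μL → factor 1750/45 = 38.889
Step 3: 0.55 mL + 20 mL = 20.55 mL total → factor 20.55/0.55 = 37.364
Dilution factor to solution 1 = 3.1053; to solution 3 = 4512
[solution 1]/[solution 3] = (factor to solution 3)/(factor to solution 1) = 4512/3.1053 = 1.45 × 10^3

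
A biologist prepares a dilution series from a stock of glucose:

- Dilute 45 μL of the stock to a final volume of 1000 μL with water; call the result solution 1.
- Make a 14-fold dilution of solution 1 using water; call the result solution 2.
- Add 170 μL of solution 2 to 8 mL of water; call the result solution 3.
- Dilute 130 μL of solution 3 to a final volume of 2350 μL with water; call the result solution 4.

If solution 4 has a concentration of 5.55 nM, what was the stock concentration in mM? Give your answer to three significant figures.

Step 1: 45 μL brought to 1000 μL → factor 1000/45 = 22.222
Step 2: 14-fold → factor 14
Step 3: 170 μL + 8 mL = 8170 μL total → factor 8170/170 = 48.059
Step 4: 130 μL brought to 2350 μL → factor 2350/130 = 18.077
Overall dilution factor = 22.222 × 14 × 48.059 × 18.077 = 2.7028 × 10^5
Stock = 5.55 nM × 2.7028 × 10^5 = 1.500 × 10^6 nM = 1.50 mM

1.50 mM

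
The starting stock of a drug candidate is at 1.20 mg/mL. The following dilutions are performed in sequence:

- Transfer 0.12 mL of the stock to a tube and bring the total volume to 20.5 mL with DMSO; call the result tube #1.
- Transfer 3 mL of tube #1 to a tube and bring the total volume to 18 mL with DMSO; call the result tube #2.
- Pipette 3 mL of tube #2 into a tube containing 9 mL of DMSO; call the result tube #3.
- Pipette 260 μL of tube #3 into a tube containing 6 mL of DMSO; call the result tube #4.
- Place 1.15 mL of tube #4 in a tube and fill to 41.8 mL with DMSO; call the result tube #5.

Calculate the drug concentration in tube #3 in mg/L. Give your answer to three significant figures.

0.293 mg/L

Step 1: 0.12 mL brought to 20.5 mL → factor 20.5/0.12 = 170.83
Step 2: 3 mL brought to 18 mL → factor 18/3 = 6
Step 3: 3 mL + 9 mL = 12 mL total → factor 12/3 = 4
Dilution factor through tube #3 = 170.83 × 6 × 4 = 4100
[tube #3] = 1.20 mg/mL / 4100 = 0.0002927 mg/mL = 0.293 mg/L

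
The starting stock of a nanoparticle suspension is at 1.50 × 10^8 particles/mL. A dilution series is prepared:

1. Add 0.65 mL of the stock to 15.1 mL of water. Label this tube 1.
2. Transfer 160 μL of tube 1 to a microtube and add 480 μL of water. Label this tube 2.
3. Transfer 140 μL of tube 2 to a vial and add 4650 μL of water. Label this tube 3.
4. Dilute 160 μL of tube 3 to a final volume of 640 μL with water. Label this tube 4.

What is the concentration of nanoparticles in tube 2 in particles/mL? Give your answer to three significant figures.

Step 1: 0.65 mL + 15.1 mL = 15.75 mL total → factor 15.75/0.65 = 24.231
Step 2: 160 μL + 480 μL = 640 μL total → factor 640/160 = 4
Dilution factor through tube 2 = 24.231 × 4 = 96.923
[tube 2] = 1.50 × 10^8 particles/mL / 96.923 = 1.55 × 10^6 particles/mL

1.55 × 10^6 particles/mL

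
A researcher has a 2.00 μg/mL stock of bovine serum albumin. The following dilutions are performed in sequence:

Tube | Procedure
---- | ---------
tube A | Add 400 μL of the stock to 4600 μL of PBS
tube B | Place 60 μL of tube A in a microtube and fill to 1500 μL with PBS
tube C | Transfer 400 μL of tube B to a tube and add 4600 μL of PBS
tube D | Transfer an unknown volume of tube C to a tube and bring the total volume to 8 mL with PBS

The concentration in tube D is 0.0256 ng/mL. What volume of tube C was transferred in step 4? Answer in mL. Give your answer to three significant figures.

Step 1: 400 μL + 4600 μL = 5000 μL total → factor 5000/400 = 12.5
Step 2: 60 μL brought to 1500 μL → factor 1500/60 = 25
Step 3: 400 μL + 4600 μL = 5000 μL total → factor 5000/400 = 12.5
Step 4: v brought to 8 mL → factor = 8 mL/v
Product of known-step factors = 3906.2
Overall factor = 2.00 μg/mL / (0.0256 ng/mL) = 78125
Step-4 factor = 78125 / 3906.2 = 20
v = 8 mL / 20 = 0.400 mL

0.400 mL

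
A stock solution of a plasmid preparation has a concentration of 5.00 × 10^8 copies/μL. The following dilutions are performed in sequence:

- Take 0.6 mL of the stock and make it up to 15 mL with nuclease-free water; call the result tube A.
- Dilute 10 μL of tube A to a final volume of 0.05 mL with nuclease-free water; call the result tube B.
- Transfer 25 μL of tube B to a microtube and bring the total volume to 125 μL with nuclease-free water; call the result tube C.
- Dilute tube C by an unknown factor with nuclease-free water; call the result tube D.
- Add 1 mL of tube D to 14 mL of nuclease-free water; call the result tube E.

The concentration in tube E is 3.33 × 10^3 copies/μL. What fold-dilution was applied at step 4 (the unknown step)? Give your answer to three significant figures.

Step 1: 0.6 mL brought to 15 mL → factor 15/0.6 = 25
Step 2: 10 μL brought to 0.05 mL → factor 50/10 = 5
Step 3: 25 μL brought to 125 μL → factor 125/25 = 5
Step 4: unknown factor x
Step 5: 1 mL + 14 mL = 15 mL total → factor 15/1 = 15
Product of known-step factors = 9375
Overall factor = 5.00 × 10^8 copies/μL / (3.33 × 10^3 copies/μL) = 1.5015 × 10^5
x = 1.5015 × 10^5 / 9375 = 16.0

16.0-fold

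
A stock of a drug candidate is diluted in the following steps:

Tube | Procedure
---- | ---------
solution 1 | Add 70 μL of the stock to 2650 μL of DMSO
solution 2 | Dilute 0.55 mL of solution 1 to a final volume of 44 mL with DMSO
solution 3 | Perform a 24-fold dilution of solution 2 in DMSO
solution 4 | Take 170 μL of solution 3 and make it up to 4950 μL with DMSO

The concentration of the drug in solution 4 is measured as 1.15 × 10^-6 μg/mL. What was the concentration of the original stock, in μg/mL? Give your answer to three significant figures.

2.50 μg/mL

Step 1: 70 μL + 2650 μL = 2720 μL total → factor 2720/70 = 38.857
Step 2: 0.55 mL brought to 44 mL → factor 44/0.55 = 80
Step 3: 24-fold → factor 24
Step 4: 170 μL brought to 4950 μL → factor 4950/170 = 29.118
Overall dilution factor = 38.857 × 80 × 24 × 29.118 = 2.1723 × 10^6
Stock = 1.15 × 10^-6 μg/mL × 2.1723 × 10^6 = 2.50 μg/mL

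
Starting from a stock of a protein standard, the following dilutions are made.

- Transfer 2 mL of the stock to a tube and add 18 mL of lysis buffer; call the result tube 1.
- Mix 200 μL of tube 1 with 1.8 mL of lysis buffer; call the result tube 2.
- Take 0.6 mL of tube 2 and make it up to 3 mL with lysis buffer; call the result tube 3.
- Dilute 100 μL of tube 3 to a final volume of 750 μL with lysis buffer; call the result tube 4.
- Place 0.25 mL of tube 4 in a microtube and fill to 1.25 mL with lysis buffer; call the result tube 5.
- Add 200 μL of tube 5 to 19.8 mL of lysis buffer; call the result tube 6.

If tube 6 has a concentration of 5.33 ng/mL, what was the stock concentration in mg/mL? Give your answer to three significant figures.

9.99 mg/mL

Step 1: 2 mL + 18 mL = 20 mL total → factor 20/2 = 10
Step 2: 200 μL + 1.8 mL = 2000 μL total → factor 2000/200 = 10
Step 3: 0.6 mL brought to 3 mL → factor 3/0.6 = 5
Step 4: 100 μL brought to 750 μL → factor 750/100 = 7.5
Step 5: 0.25 mL brought to 1.25 mL → factor 1.25/0.25 = 5
Step 6: 200 μL + 19.8 mL = 20000 μL total → factor 20000/200 = 100
Overall dilution factor = 10 × 10 × 5 × 7.5 × 5 × 100 = 1.875 × 10^6
Stock = 5.33 ng/mL × 1.875 × 10^6 = 9.994 × 10^6 ng/mL = 9.99 mg/mL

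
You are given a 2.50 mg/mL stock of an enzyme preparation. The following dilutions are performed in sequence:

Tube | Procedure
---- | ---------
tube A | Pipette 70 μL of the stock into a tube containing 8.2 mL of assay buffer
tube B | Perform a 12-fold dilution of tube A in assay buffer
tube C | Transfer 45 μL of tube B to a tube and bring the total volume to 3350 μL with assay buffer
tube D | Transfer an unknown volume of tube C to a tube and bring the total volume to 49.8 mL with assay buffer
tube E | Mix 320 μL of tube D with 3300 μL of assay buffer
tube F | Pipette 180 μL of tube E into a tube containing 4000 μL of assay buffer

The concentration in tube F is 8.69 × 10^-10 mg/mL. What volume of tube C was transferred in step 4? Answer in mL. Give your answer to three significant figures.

0.480 mL

Step 1: 70 μL + 8.2 mL = 8270 μL total → factor 8270/70 = 118.14
Step 2: 12-fold → factor 12
Step 3: 45 μL brought to 3350 μL → factor 3350/45 = 74.444
Step 4: v brought to 49.8 mL → factor = 49.8 mL/v
Step 5: 320 μL + 3300 μL = 3620 μL total → factor 3620/320 = 11.312
Step 6: 180 μL + 4000 μL = 4180 μL total → factor 4180/180 = 23.222
Product of known-step factors = 2.7726 × 10^7
Overall factor = 2.50 mg/mL / (8.69 × 10^-10 mg/mL) = 2.8769 × 10^9
Step-4 factor = 2.8769 × 10^9 / 2.7726 × 10^7 = 103.76
v = 49.8 mL / 103.76 = 0.480 mL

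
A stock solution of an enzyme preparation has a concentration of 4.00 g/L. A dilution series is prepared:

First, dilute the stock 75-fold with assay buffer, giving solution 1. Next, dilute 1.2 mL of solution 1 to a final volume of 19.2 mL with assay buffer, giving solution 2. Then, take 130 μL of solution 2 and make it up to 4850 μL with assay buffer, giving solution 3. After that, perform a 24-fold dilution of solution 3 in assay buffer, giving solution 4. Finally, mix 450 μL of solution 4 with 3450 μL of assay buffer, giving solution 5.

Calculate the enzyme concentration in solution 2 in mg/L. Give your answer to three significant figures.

3.33 mg/L

Step 1: 75-fold → factor 75
Step 2: 1.2 mL brought to 19.2 mL → factor 19.2/1.2 = 16
Dilution factor through solution 2 = 75 × 16 = 1200
[solution 2] = 4.00 g/L / 1200 = 0.003333 g/L = 3.33 mg/L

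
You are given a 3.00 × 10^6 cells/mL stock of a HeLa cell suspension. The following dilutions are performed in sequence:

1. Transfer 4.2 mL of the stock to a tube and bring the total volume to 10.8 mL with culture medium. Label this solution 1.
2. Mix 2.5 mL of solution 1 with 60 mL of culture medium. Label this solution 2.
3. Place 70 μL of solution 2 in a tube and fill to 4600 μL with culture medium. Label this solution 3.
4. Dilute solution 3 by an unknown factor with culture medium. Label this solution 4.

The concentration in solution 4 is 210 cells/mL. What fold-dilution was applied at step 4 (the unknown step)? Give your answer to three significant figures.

Step 1: 4.2 mL brought to 10.8 mL → factor 10.8/4.2 = 2.5714
Step 2: 2.5 mL + 60 mL = 62.5 mL total → factor 62.5/2.5 = 25
Step 3: 70 μL brought to 4600 μL → factor 4600/70 = 65.714
Step 4: unknown factor x
Product of known-step factors = 4224.5
Overall factor = 3.00 × 10^6 cells/mL / (210 cells/mL) = 14286
x = 14286 / 4224.5 = 3.38

3.38-fold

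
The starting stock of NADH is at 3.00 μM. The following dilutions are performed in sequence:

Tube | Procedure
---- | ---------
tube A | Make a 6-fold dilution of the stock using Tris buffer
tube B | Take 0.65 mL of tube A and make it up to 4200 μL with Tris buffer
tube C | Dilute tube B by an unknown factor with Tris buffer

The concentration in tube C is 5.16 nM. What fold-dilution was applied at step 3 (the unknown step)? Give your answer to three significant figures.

Step 1: 6-fold → factor 6
Step 2: 0.65 mL brought to 4200 μL → factor 4.2/0.65 = 6.4615
Step 3: unknown factor x
Product of known-step factors = 38.769
Overall factor = 3.00 μM / (5.16 nM) = 581.4
x = 581.4 / 38.769 = 15.0

15.0-fold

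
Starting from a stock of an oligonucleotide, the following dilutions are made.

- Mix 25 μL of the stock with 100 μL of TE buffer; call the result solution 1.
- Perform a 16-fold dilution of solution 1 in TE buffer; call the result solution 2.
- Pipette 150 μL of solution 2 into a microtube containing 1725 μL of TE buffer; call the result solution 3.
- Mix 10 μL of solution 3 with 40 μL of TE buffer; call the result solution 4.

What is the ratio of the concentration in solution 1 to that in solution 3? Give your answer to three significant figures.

200

Step 1: 25 μL + 100 μL = 125 μL total → factor 125/25 = 5
Step 2: 16-fold → factor 16
Step 3: 150 μL + 1725 μL = 1875 μL total → factor 1875/150 = 12.5
Dilution factor to solution 1 = 5; to solution 3 = 1000
[solution 1]/[solution 3] = (factor to solution 3)/(factor to solution 1) = 1000/5 = 200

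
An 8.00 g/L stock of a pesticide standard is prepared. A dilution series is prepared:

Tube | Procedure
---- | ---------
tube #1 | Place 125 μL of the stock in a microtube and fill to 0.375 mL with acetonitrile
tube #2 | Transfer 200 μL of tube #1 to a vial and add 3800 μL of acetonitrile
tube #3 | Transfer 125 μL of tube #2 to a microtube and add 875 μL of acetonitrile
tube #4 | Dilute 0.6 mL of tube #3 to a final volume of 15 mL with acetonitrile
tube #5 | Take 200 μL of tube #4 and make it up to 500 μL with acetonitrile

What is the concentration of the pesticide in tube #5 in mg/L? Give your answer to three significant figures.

0.267 mg/L

Step 1: 125 μL brought to 0.375 mL → factor 375/125 = 3
Step 2: 200 μL + 3800 μL = 4000 μL total → factor 4000/200 = 20
Step 3: 125 μL + 875 μL = 1000 μL total → factor 1000/125 = 8
Step 4: 0.6 mL brought to 15 mL → factor 15/0.6 = 25
Step 5: 200 μL brought to 500 μL → factor 500/200 = 2.5
Overall dilution factor = 3 × 20 × 8 × 25 × 2.5 = 30000
Final = 8.00 g/L / 30000 = 0.0002667 g/L = 0.267 mg/L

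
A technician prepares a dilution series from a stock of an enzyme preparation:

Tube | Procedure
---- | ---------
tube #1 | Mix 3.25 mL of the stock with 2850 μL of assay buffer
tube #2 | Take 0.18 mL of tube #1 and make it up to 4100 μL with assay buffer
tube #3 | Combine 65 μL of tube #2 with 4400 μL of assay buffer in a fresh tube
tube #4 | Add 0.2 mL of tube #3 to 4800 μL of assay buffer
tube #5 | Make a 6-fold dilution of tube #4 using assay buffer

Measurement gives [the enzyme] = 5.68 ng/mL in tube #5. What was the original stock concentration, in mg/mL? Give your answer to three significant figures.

2.50 mg/mL

Step 1: 3.25 mL + 2850 μL = 6.1 mL total → factor 6.1/3.25 = 1.8769
Step 2: 0.18 mL brought to 4100 μL → factor 4.1/0.18 = 22.778
Step 3: 65 μL + 4400 μL = 4465 μL total → factor 4465/65 = 68.692
Step 4: 0.2 mL + 4800 μL = 5 mL total → factor 5/0.2 = 25
Step 5: 6-fold → factor 6
Overall dilution factor = 1.8769 × 22.778 × 68.692 × 25 × 6 = 4.4051 × 10^5
Stock = 5.68 ng/mL × 4.4051 × 10^5 = 2.502 × 10^6 ng/mL = 2.50 mg/mL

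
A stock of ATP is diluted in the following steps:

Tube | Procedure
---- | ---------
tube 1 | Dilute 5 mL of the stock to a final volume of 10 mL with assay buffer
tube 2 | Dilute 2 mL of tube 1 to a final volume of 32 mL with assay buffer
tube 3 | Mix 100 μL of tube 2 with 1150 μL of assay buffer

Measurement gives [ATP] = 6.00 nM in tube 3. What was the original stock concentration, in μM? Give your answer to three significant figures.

Step 1: 5 mL brought to 10 mL → factor 10/5 = 2
Step 2: 2 mL brought to 32 mL → factor 32/2 = 16
Step 3: 100 μL + 1150 μL = 1250 μL total → factor 1250/100 = 12.5
Overall dilution factor = 2 × 16 × 12.5 = 400
Stock = 6.00 nM × 400 = 2400 nM = 2.40 μM

2.40 μM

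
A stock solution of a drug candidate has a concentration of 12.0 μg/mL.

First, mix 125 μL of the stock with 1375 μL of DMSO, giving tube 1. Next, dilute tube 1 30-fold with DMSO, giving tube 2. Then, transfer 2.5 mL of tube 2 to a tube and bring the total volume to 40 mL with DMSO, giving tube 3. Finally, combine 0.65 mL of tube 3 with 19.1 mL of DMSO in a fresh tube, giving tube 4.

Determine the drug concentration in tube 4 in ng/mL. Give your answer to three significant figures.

0.0686 ng/mL

Step 1: 125 μL + 1375 μL = 1500 μL total → factor 1500/125 = 12
Step 2: 30-fold → factor 30
Step 3: 2.5 mL brought to 40 mL → factor 40/2.5 = 16
Step 4: 0.65 mL + 19.1 mL = 19.75 mL total → factor 19.75/0.65 = 30.385
Overall dilution factor = 12 × 30 × 16 × 30.385 = 1.7502 × 10^5
Final = 12.0 μg/mL / 1.7502 × 10^5 = 6.857 × 10^-5 μg/mL = 0.0686 ng/mL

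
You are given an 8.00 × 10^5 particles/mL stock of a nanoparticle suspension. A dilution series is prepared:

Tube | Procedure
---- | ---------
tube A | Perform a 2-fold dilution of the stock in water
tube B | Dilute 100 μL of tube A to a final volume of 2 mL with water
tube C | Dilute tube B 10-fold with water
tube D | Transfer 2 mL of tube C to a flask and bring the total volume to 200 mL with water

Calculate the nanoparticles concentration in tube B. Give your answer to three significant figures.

Step 1: 2-fold → factor 2
Step 2: 100 μL brought to 2 mL → factor 2000/100 = 20
Dilution factor through tube B = 2 × 20 = 40
[tube B] = 8.00 × 10^5 particles/mL / 40 = 2.00 × 10^4 particles/mL

2.00 × 10^4 particles/mL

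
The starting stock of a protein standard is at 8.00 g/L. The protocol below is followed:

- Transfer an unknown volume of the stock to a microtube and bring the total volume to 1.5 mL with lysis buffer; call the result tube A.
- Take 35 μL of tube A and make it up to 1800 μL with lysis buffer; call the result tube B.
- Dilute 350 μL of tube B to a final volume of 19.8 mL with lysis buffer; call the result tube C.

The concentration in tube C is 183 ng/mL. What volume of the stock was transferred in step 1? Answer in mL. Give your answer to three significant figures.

0.0998 mL

Step 1: v brought to 1.5 mL → factor = 1.5 mL/v
Step 2: 35 μL brought to 1800 μL → factor 1800/35 = 51.429
Step 3: 350 μL brought to 19.8 mL → factor 19800/350 = 56.571
Product of known-step factors = 2909.4
Overall factor = 8.00 g/L / (183 ng/mL) = 43716
Step-1 factor = 43716 / 2909.4 = 15.026
v = 1.5 mL / 15.026 = 0.0998 mL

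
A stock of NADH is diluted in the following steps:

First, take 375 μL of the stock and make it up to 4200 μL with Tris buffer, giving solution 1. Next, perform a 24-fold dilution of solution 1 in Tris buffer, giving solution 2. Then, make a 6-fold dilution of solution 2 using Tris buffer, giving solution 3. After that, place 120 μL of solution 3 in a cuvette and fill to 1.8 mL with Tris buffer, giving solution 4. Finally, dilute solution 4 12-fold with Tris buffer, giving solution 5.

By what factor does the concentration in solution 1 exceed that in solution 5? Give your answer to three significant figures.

2.59 × 10^4

Step 1: 375 μL brought to 4200 μL → factor 4200/375 = 11.2
Step 2: 24-fold → factor 24
Step 3: 6-fold → factor 6
Step 4: 120 μL brought to 1.8 mL → factor 1800/120 = 15
Step 5: 12-fold → factor 12
Dilution factor to solution 1 = 11.2; to solution 5 = 2.903 × 10^5
[solution 1]/[solution 5] = (factor to solution 5)/(factor to solution 1) = 2.903 × 10^5/11.2 = 2.59 × 10^4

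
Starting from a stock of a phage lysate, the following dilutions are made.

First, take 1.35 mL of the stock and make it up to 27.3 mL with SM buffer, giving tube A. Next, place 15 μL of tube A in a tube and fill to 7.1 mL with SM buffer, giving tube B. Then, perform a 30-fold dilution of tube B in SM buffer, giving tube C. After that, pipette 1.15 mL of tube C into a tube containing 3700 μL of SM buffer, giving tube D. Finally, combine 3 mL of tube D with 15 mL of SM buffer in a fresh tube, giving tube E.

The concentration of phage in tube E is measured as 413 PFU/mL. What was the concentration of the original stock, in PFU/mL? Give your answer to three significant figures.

Step 1: 1.35 mL brought to 27.3 mL → factor 27.3/1.35 = 20.222
Step 2: 15 μL brought to 7.1 mL → factor 7100/15 = 473.33
Step 3: 30-fold → factor 30
Step 4: 1.15 mL + 3700 μL = 4.85 mL total → factor 4.85/1.15 = 4.2174
Step 5: 3 mL + 15 mL = 18 mL total → factor 18/3 = 6
Overall dilution factor = 20.222 × 473.33 × 30 × 4.2174 × 6 = 7.2663 × 10^6
Stock = 413 PFU/mL × 7.2663 × 10^6 = 3.00 × 10^9 PFU/mL

3.00 × 10^9 PFU/mL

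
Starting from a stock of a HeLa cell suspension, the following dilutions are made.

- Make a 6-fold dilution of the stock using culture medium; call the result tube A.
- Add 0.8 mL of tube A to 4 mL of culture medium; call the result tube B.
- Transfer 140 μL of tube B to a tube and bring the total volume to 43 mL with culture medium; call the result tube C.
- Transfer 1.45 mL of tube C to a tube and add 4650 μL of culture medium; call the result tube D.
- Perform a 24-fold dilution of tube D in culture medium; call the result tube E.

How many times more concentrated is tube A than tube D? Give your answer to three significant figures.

7.75 × 10^3

Step 1: 6-fold → factor 6
Step 2: 0.8 mL + 4 mL = 4.8 mL total → factor 4.8/0.8 = 6
Step 3: 140 μL brought to 43 mL → factor 43000/140 = 307.14
Step 4: 1.45 mL + 4650 μL = 6.1 mL total → factor 6.1/1.45 = 4.2069
Dilution factor to tube A = 6; to tube D = 46516
[tube A]/[tube D] = (factor to tube D)/(factor to tube A) = 46516/6 = 7.75 × 10^3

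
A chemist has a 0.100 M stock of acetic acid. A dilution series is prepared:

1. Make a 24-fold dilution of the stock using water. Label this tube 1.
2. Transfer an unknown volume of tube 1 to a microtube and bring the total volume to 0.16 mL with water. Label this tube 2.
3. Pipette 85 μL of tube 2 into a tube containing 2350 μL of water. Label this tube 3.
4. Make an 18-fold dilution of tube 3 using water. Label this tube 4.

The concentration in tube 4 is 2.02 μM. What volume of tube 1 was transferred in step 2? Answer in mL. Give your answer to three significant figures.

Step 1: 24-fold → factor 24
Step 2: v brought to 0.16 mL → factor = 0.16 mL/v
Step 3: 85 μL + 2350 μL = 2435 μL total → factor 2435/85 = 28.647
Step 4: 18-fold → factor 18
Product of known-step factors = 12376
Overall factor = 0.100 M / (2.02 μM) = 49505
Step-2 factor = 49505 / 12376 = 4.0002
v = 0.16 mL / 4.0002 = 0.0400 mL

0.0400 mL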